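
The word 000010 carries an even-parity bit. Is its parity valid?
Sum of all bits: 0+0+0+0+1+0 = 1; 1 mod 2 = 1. Result is 1 → parity error detected.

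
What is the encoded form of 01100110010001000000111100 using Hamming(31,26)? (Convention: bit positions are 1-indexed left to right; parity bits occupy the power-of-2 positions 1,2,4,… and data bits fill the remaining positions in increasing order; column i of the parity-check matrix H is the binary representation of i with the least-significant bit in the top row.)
Codeword c = d · G (mod 2), d = 01100110010001000000111100:
  c[0] = d·G[:,0] = (01100110010001000000111100)·(11011010101101010101010101) mod 2 = 0+1+0+0+0+0+1+0+0+0+0+0+0+1+0+0+0+0+0+0+0+1+0+1+0+0 mod 2 = 1
  c[1] = d·G[:,1] = (01100110010001000000111100)·(10110110011011001100110011) mod 2 = 0+0+1+0+0+1+1+0+0+1+0+0+0+1+0+0+0+0+0+0+1+1+0+0+0+0 mod 2 = 1
  c[2] = d·G[:,2] = (01100110010001000000111100)·(10000000000000000000000000) mod 2 = 0+0+0+0+0+0+0+0+0+0+0+0+0+0+0+0+0+0+0+0+0+0+0+0+0+0 mod 2 = 0
  c[3] = d·G[:,3] = (01100110010001000000111100)·(01110001111000111100001111) mod 2 = 0+1+1+0+0+0+0+0+0+1+0+0+0+0+0+0+0+0+0+0+0+0+1+1+0+0 mod 2 = 1
  c[4] = d·G[:,4] = (01100110010001000000111100)·(01000000000000000000000000) mod 2 = 0+1+0+0+0+0+0+0+0+0+0+0+0+0+0+0+0+0+0+0+0+0+0+0+0+0 mod 2 = 1
  c[5] = d·G[:,5] = (01100110010001000000111100)·(00100000000000000000000000) mod 2 = 0+0+1+0+0+0+0+0+0+0+0+0+0+0+0+0+0+0+0+0+0+0+0+0+0+0 mod 2 = 1
  c[6] = d·G[:,6] = (01100110010001000000111100)·(00010000000000000000000000) mod 2 = 0+0+0+0+0+0+0+0+0+0+0+0+0+0+0+0+0+0+0+0+0+0+0+0+0+0 mod 2 = 0
  c[7] = d·G[:,7] = (01100110010001000000111100)·(00001111111000000011111111) mod 2 = 0+0+0+0+0+1+1+0+0+1+0+0+0+0+0+0+0+0+0+0+1+1+1+1+0+0 mod 2 = 1
  c[8] = d·G[:,8] = (01100110010001000000111100)·(00001000000000000000000000) mod 2 = 0+0+0+0+0+0+0+0+0+0+0+0+0+0+0+0+0+0+0+0+0+0+0+0+0+0 mod 2 = 0
  c[9] = d·G[:,9] = (01100110010001000000111100)·(00000100000000000000000000) mod 2 = 0+0+0+0+0+1+0+0+0+0+0+0+0+0+0+0+0+0+0+0+0+0+0+0+0+0 mod 2 = 1
  c[10] = d·G[:,10] = (01100110010001000000111100)·(00000010000000000000000000) mod 2 = 0+0+0+0+0+0+1+0+0+0+0+0+0+0+0+0+0+0+0+0+0+0+0+0+0+0 mod 2 = 1
  c[11] = d·G[:,11] = (01100110010001000000111100)·(00000001000000000000000000) mod 2 = 0+0+0+0+0+0+0+0+0+0+0+0+0+0+0+0+0+0+0+0+0+0+0+0+0+0 mod 2 = 0
  c[12] = d·G[:,12] = (01100110010001000000111100)·(00000000100000000000000000) mod 2 = 0+0+0+0+0+0+0+0+0+0+0+0+0+0+0+0+0+0+0+0+0+0+0+0+0+0 mod 2 = 0
  c[13] = d·G[:,13] = (01100110010001000000111100)·(00000000010000000000000000) mod 2 = 0+0+0+0+0+0+0+0+0+1+0+0+0+0+0+0+0+0+0+0+0+0+0+0+0+0 mod 2 = 1
  c[14] = d·G[:,14] = (01100110010001000000111100)·(00000000001000000000000000) mod 2 = 0+0+0+0+0+0+0+0+0+0+0+0+0+0+0+0+0+0+0+0+0+0+0+0+0+0 mod 2 = 0
  c[15] = d·G[:,15] = (01100110010001000000111100)·(00000000000111111111111111) mod 2 = 0+0+0+0+0+0+0+0+0+0+0+0+0+1+0+0+0+0+0+0+1+1+1+1+0+0 mod 2 = 1
  c[16] = d·G[:,16] = (01100110010001000000111100)·(00000000000100000000000000) mod 2 = 0+0+0+0+0+0+0+0+0+0+0+0+0+0+0+0+0+0+0+0+0+0+0+0+0+0 mod 2 = 0
  c[17] = d·G[:,17] = (01100110010001000000111100)·(00000000000010000000000000) mod 2 = 0+0+0+0+0+0+0+0+0+0+0+0+0+0+0+0+0+0+0+0+0+0+0+0+0+0 mod 2 = 0
  c[18] = d·G[:,18] = (01100110010001000000111100)·(00000000000001000000000000) mod 2 = 0+0+0+0+0+0+0+0+0+0+0+0+0+1+0+0+0+0+0+0+0+0+0+0+0+0 mod 2 = 1
  c[19] = d·G[:,19] = (01100110010001000000111100)·(00000000000000100000000000) mod 2 = 0+0+0+0+0+0+0+0+0+0+0+0+0+0+0+0+0+0+0+0+0+0+0+0+0+0 mod 2 = 0
  c[20] = d·G[:,20] = (01100110010001000000111100)·(00000000000000010000000000) mod 2 = 0+0+0+0+0+0+0+0+0+0+0+0+0+0+0+0+0+0+0+0+0+0+0+0+0+0 mod 2 = 0
  c[21] = d·G[:,21] = (01100110010001000000111100)·(00000000000000001000000000) mod 2 = 0+0+0+0+0+0+0+0+0+0+0+0+0+0+0+0+0+0+0+0+0+0+0+0+0+0 mod 2 = 0
  c[22] = d·G[:,22] = (01100110010001000000111100)·(00000000000000000100000000) mod 2 = 0+0+0+0+0+0+0+0+0+0+0+0+0+0+0+0+0+0+0+0+0+0+0+0+0+0 mod 2 = 0
  c[23] = d·G[:,23] = (01100110010001000000111100)·(00000000000000000010000000) mod 2 = 0+0+0+0+0+0+0+0+0+0+0+0+0+0+0+0+0+0+0+0+0+0+0+0+0+0 mod 2 = 0
  c[24] = d·G[:,24] = (01100110010001000000111100)·(00000000000000000001000000) mod 2 = 0+0+0+0+0+0+0+0+0+0+0+0+0+0+0+0+0+0+0+0+0+0+0+0+0+0 mod 2 = 0
  c[25] = d·G[:,25] = (01100110010001000000111100)·(00000000000000000000100000) mod 2 = 0+0+0+0+0+0+0+0+0+0+0+0+0+0+0+0+0+0+0+0+1+0+0+0+0+0 mod 2 = 1
  c[26] = d·G[:,26] = (01100110010001000000111100)·(00000000000000000000010000) mod 2 = 0+0+0+0+0+0+0+0+0+0+0+0+0+0+0+0+0+0+0+0+0+1+0+0+0+0 mod 2 = 1
  c[27] = d·G[:,27] = (01100110010001000000111100)·(00000000000000000000001000) mod 2 = 0+0+0+0+0+0+0+0+0+0+0+0+0+0+0+0+0+0+0+0+0+0+1+0+0+0 mod 2 = 1
  c[28] = d·G[:,28] = (01100110010001000000111100)·(00000000000000000000000100) mod 2 = 0+0+0+0+0+0+0+0+0+0+0+0+0+0+0+0+0+0+0+0+0+0+0+1+0+0 mod 2 = 1
  c[29] = d·G[:,29] = (01100110010001000000111100)·(00000000000000000000000010) mod 2 = 0+0+0+0+0+0+0+0+0+0+0+0+0+0+0+0+0+0+0+0+0+0+0+0+0+0 mod 2 = 0
  c[30] = d·G[:,30] = (01100110010001000000111100)·(00000000000000000000000001) mod 2 = 0+0+0+0+0+0+0+0+0+0+0+0+0+0+0+0+0+0+0+0+0+0+0+0+0+0 mod 2 = 0
Codeword = 1101110101100101001000000111100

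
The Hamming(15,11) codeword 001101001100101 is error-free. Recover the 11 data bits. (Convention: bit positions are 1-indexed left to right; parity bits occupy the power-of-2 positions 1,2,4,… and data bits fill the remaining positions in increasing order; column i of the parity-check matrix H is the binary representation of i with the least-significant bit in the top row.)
Parity bits occupy power-of-2 positions; data bits are at positions {3,5,6,7,9,10,11,12,13,14,15} (1-indexed).
Extract: c[3]=1 c[5]=0 c[6]=1 c[7]=0 c[9]=1 c[10]=1 c[11]=0 c[12]=0 c[13]=1 c[14]=0 c[15]=1
Data = 10101100101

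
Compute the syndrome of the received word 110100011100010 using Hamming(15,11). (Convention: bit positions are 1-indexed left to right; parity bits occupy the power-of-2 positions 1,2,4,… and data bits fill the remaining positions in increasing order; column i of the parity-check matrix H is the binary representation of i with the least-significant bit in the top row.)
Syndrome s = H · r^T (mod 2), r = 110100011100010:
  s[0] = (101010101010101)·(110100011100010) mod 2 = 1+0+0+0+0+0+0+0+1+0+0+0+0+0+0 mod 2 = 0
  s[1] = (011001100110011)·(110100011100010) mod 2 = 0+1+0+0+0+0+0+0+0+1+0+0+0+1+0 mod 2 = 1
  s[2] = (000111100001111)·(110100011100010) mod 2 = 0+0+0+1+0+0+0+0+0+0+0+0+0+1+0 mod 2 = 0
  s[3] = (000000011111111)·(110100011100010) mod 2 = 0+0+0+0+0+0+0+1+1+1+0+0+0+1+0 mod 2 = 0
Syndrome = 0100
Non-zero syndrome: error at position 2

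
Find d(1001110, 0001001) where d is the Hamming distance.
XOR = 1000111, count of 1s = 4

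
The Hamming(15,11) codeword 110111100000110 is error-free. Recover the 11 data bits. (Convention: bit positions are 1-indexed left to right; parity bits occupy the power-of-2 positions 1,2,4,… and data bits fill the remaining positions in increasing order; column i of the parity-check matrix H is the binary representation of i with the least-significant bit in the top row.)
Parity bits occupy power-of-2 positions; data bits are at positions {3,5,6,7,9,10,11,12,13,14,15} (1-indexed).
Extract: c[3]=0 c[5]=1 c[6]=1 c[7]=1 c[9]=0 c[10]=0 c[11]=0 c[12]=0 c[13]=1 c[14]=1 c[15]=0
Data = 01110000110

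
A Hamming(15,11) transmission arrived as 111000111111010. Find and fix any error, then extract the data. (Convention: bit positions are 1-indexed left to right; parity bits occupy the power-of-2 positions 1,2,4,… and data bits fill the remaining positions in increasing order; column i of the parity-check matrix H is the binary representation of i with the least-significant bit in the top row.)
Syndrome s = H · r^T (mod 2), r = 111000111111010:
  s[0] = (101010101010101)·(111000111111010) mod 2 = 1+0+1+0+0+0+1+0+1+0+1+0+0+0+0 mod 2 = 1
  s[1] = (011001100110011)·(111000111111010) mod 2 = 0+1+1+0+0+0+1+0+0+1+1+0+0+1+0 mod 2 = 0
  s[2] = (000111100001111)·(111000111111010) mod 2 = 0+0+0+0+0+0+1+0+0+0+0+1+0+1+0 mod 2 = 1
  s[3] = (000000011111111)·(111000111111010) mod 2 = 0+0+0+0+0+0+0+1+1+1+1+1+0+1+0 mod 2 = 0
Syndrome = 1010
Column 5 of H equals this syndrome → error at bit 5 (1-indexed).
Flip bit 5: 111000111111010 → 111010111111010
Extract data bits at positions {3,5,6,7,9,10,11,12,13,14,15}: 11011111010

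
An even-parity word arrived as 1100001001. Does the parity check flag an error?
Sum of received bits: 1+1+0+0+0+0+1+0+0+1 = 4; 4 mod 2 = 0. Result is 0 → no error detected.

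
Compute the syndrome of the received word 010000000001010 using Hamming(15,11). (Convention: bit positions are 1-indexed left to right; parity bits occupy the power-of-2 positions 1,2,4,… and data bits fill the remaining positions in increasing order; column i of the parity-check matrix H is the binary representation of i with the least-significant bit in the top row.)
Syndrome s = H · r^T (mod 2), r = 010000000001010:
  s[0] = (101010101010101)·(010000000001010) mod 2 = 0+0+0+0+0+0+0+0+0+0+0+0+0+0+0 mod 2 = 0
  s[1] = (011001100110011)·(010000000001010) mod 2 = 0+1+0+0+0+0+0+0+0+0+0+0+0+1+0 mod 2 = 0
  s[2] = (000111100001111)·(010000000001010) mod 2 = 0+0+0+0+0+0+0+0+0+0+0+1+0+1+0 mod 2 = 0
  s[3] = (000000011111111)·(010000000001010) mod 2 = 0+0+0+0+0+0+0+0+0+0+0+1+0+1+0 mod 2 = 0
Syndrome = 0000
s = 0: no error detected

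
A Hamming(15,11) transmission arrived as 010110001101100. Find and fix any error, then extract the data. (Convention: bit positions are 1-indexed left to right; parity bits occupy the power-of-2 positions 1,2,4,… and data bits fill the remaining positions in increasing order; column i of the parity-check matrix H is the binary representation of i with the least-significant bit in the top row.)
Syndrome s = H · r^T (mod 2), r = 010110001101100:
  s[0] = (101010101010101)·(010110001101100) mod 2 = 0+0+0+0+1+0+0+0+1+0+0+0+1+0+0 mod 2 = 1
  s[1] = (011001100110011)·(010110001101100) mod 2 = 0+1+0+0+0+0+0+0+0+1+0+0+0+0+0 mod 2 = 0
  s[2] = (000111100001111)·(010110001101100) mod 2 = 0+0+0+1+1+0+0+0+0+0+0+1+1+0+0 mod 2 = 0
  s[3] = (000000011111111)·(010110001101100) mod 2 = 0+0+0+0+0+0+0+0+1+1+0+1+1+0+0 mod 2 = 0
Syndrome = 1000
Column 1 of H equals this syndrome → error at bit 1 (1-indexed).
Flip bit 1: 010110001101100 → 110110001101100
Extract data bits at positions {3,5,6,7,9,10,11,12,13,14,15}: 01001101100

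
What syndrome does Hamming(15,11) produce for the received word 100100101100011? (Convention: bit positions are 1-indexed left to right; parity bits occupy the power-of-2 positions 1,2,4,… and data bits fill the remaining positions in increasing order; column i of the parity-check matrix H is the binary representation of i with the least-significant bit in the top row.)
Syndrome s = H · r^T (mod 2), r = 100100101100011:
  s[0] = (101010101010101)·(100100101100011) mod 2 = 1+0+0+0+0+0+1+0+1+0+0+0+0+0+1 mod 2 = 0
  s[1] = (011001100110011)·(100100101100011) mod 2 = 0+0+0+0+0+0+1+0+0+1+0+0+0+1+1 mod 2 = 0
  s[2] = (000111100001111)·(100100101100011) mod 2 = 0+0+0+1+0+0+1+0+0+0+0+0+0+1+1 mod 2 = 0
  s[3] = (000000011111111)·(100100101100011) mod 2 = 0+0+0+0+0+0+0+0+1+1+0+0+0+1+1 mod 2 = 0
Syndrome = 0000
s = 0: no error detected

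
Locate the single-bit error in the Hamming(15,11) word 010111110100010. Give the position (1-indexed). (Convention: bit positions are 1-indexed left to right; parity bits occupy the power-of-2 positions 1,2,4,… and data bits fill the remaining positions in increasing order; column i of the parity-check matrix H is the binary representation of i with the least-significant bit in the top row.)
Syndrome s = H · r^T (mod 2), r = 010111110100010:
  s[0] = (101010101010101)·(010111110100010) mod 2 = 0+0+0+0+1+0+1+0+0+0+0+0+0+0+0 mod 2 = 0
  s[1] = (011001100110011)·(010111110100010) mod 2 = 0+1+0+0+0+1+1+0+0+1+0+0+0+1+0 mod 2 = 1
  s[2] = (000111100001111)·(010111110100010) mod 2 = 0+0+0+1+1+1+1+0+0+0+0+0+0+1+0 mod 2 = 1
  s[3] = (000000011111111)·(010111110100010) mod 2 = 0+0+0+0+0+0+0+1+0+1+0+0+0+1+0 mod 2 = 1
Syndrome = 0111
Column i of H is the binary representation of i, so the syndrome is the binary index of the flipped bit.
Read s = 0111 with s[0] as LSB: 0·2^0 + 1·2^1 + 1·2^2 + 1·2^3 = 14.
Error is at bit position 14.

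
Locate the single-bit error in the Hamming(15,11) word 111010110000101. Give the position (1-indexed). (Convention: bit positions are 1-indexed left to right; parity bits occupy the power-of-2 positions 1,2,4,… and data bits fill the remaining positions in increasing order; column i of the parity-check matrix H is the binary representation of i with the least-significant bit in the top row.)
Syndrome s = H · r^T (mod 2), r = 111010110000101:
  s[0] = (101010101010101)·(111010110000101) mod 2 = 1+0+1+0+1+0+1+0+0+0+0+0+1+0+1 mod 2 = 0
  s[1] = (011001100110011)·(111010110000101) mod 2 = 0+1+1+0+0+0+1+0+0+0+0+0+0+0+1 mod 2 = 0
  s[2] = (000111100001111)·(111010110000101) mod 2 = 0+0+0+0+1+0+1+0+0+0+0+0+1+0+1 mod 2 = 0
  s[3] = (000000011111111)·(111010110000101) mod 2 = 0+0+0+0+0+0+0+1+0+0+0+0+1+0+1 mod 2 = 1
Syndrome = 0001
Column i of H is the binary representation of i, so the syndrome is the binary index of the flipped bit.
Read s = 0001 with s[0] as LSB: 0·2^0 + 0·2^1 + 0·2^2 + 1·2^3 = 8.
Error is at bit position 8.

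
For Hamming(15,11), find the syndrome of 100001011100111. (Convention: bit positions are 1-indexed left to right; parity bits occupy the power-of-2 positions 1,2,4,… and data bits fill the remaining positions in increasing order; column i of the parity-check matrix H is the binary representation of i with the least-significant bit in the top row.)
Syndrome s = H · r^T (mod 2), r = 100001011100111:
  s[0] = (101010101010101)·(100001011100111) mod 2 = 1+0+0+0+0+0+0+0+1+0+0+0+1+0+1 mod 2 = 0
  s[1] = (011001100110011)·(100001011100111) mod 2 = 0+0+0+0+0+1+0+0+0+1+0+0+0+1+1 mod 2 = 0
  s[2] = (000111100001111)·(100001011100111) mod 2 = 0+0+0+0+0+1+0+0+0+0+0+0+1+1+1 mod 2 = 0
  s[3] = (000000011111111)·(100001011100111) mod 2 = 0+0+0+0+0+0+0+1+1+1+0+0+1+1+1 mod 2 = 0
Syndrome = 0000
s = 0: no error detected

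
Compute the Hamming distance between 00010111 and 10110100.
XOR = 10100011, count of 1s = 4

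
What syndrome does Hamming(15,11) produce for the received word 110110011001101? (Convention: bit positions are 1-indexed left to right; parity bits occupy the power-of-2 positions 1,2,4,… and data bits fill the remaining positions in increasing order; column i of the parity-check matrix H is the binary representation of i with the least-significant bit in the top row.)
Syndrome s = H · r^T (mod 2), r = 110110011001101:
  s[0] = (101010101010101)·(110110011001101) mod 2 = 1+0+0+0+1+0+0+0+1+0+0+0+1+0+1 mod 2 = 1
  s[1] = (011001100110011)·(110110011001101) mod 2 = 0+1+0+0+0+0+0+0+0+0+0+0+0+0+1 mod 2 = 0
  s[2] = (000111100001111)·(110110011001101) mod 2 = 0+0+0+1+1+0+0+0+0+0+0+1+1+0+1 mod 2 = 1
  s[3] = (000000011111111)·(110110011001101) mod 2 = 0+0+0+0+0+0+0+1+1+0+0+1+1+0+1 mod 2 = 1
Syndrome = 1011
Non-zero syndrome: error at position 13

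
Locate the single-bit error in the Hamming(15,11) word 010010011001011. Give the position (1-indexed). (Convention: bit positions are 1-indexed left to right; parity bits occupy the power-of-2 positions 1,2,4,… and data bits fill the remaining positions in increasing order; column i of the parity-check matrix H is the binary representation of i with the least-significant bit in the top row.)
Syndrome s = H · r^T (mod 2), r = 010010011001011:
  s[0] = (101010101010101)·(010010011001011) mod 2 = 0+0+0+0+1+0+0+0+1+0+0+0+0+0+1 mod 2 = 1
  s[1] = (011001100110011)·(010010011001011) mod 2 = 0+1+0+0+0+0+0+0+0+0+0+0+0+1+1 mod 2 = 1
  s[2] = (000111100001111)·(010010011001011) mod 2 = 0+0+0+0+1+0+0+0+0+0+0+1+0+1+1 mod 2 = 0
  s[3] = (000000011111111)·(010010011001011) mod 2 = 0+0+0+0+0+0+0+1+1+0+0+1+0+1+1 mod 2 = 1
Syndrome = 1101
Column i of H is the binary representation of i, so the syndrome is the binary index of the flipped bit.
Read s = 1101 with s[0] as LSB: 1·2^0 + 1·2^1 + 0·2^2 + 1·2^3 = 11.
Error is at bit position 11.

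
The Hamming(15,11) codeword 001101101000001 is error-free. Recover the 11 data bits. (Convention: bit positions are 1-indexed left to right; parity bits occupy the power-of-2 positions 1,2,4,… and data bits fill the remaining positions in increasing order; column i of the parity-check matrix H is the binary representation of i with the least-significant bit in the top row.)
Parity bits occupy power-of-2 positions; data bits are at positions {3,5,6,7,9,10,11,12,13,14,15} (1-indexed).
Extract: c[3]=1 c[5]=0 c[6]=1 c[7]=1 c[9]=1 c[10]=0 c[11]=0 c[12]=0 c[13]=0 c[14]=0 c[15]=1
Data = 10111000001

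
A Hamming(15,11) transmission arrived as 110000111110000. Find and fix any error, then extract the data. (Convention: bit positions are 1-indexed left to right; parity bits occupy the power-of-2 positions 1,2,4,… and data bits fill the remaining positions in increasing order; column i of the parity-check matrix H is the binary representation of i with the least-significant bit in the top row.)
Syndrome s = H · r^T (mod 2), r = 110000111110000:
  s[0] = (101010101010101)·(110000111110000) mod 2 = 1+0+0+0+0+0+1+0+1+0+1+0+0+0+0 mod 2 = 0
  s[1] = (011001100110011)·(110000111110000) mod 2 = 0+1+0+0+0+0+1+0+0+1+1+0+0+0+0 mod 2 = 0
  s[2] = (000111100001111)·(110000111110000) mod 2 = 0+0+0+0+0+0+1+0+0+0+0+0+0+0+0 mod 2 = 1
  s[3] = (000000011111111)·(110000111110000) mod 2 = 0+0+0+0+0+0+0+1+1+1+1+0+0+0+0 mod 2 = 0
Syndrome = 0010
Column 4 of H equals this syndrome → error at bit 4 (1-indexed).
Flip bit 4: 110000111110000 → 110100111110000
Extract data bits at positions {3,5,6,7,9,10,11,12,13,14,15}: 00011110000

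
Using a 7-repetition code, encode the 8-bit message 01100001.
Repeat each bit 7× and concatenate:
0→0000000  1→1111111  1→1111111  0→0000000  0→0000000  0→0000000  0→0000000  1→1111111
Codeword = 00000001111111111111100000000000000000000000000001111111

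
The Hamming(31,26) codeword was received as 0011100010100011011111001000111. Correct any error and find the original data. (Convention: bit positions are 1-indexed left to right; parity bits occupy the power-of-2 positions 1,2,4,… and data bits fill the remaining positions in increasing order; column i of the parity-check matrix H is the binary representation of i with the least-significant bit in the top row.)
Syndrome s = H · r^T (mod 2), r = 0011100010100011011111001000111:
  s[0] = (1010101010101010101010101010101)·(0011100010100011011111001000111) mod 2 = 0+0+1+0+1+0+0+0+1+0+1+0+0+0+1+0+0+0+1+0+1+0+0+0+1+0+0+0+1+0+1 mod 2 = 0
  s[1] = (0110011001100110011001100110011)·(0011100010100011011111001000111) mod 2 = 0+0+1+0+0+0+0+0+0+0+1+0+0+0+1+0+0+1+1+0+0+1+0+0+0+0+0+0+0+1+1 mod 2 = 0
  s[2] = (0001111000011110000111100001111)·(0011100010100011011111001000111) mod 2 = 0+0+0+1+1+0+0+0+0+0+0+0+0+0+1+0+0+0+0+1+1+1+0+0+0+0+0+0+1+1+1 mod 2 = 1
  s[3] = (0000000111111110000000011111111)·(0011100010100011011111001000111) mod 2 = 0+0+0+0+0+0+0+0+1+0+1+0+0+0+1+0+0+0+0+0+0+0+0+0+1+0+0+0+1+1+1 mod 2 = 1
  s[4] = (0000000000000001111111111111111)·(0011100010100011011111001000111) mod 2 = 0+0+0+0+0+0+0+0+0+0+0+0+0+0+0+1+0+1+1+1+1+1+0+0+1+0+0+0+1+1+1 mod 2 = 0
Syndrome = 00110
Column 12 of H equals this syndrome → error at bit 12 (1-indexed).
Flip bit 12: 0011100010100011011111001000111 → 0011100010110011011111001000111
Extract data bits at positions {3,5,6,7,9,10,11,12,13,14,15,17,18,19,20,21,22,23,24,25,26,27,28,29,30,31}: 11001011001011111001000111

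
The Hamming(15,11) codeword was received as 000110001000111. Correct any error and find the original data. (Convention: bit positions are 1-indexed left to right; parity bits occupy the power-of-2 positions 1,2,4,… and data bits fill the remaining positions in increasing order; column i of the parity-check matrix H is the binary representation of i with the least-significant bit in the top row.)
Syndrome s = H · r^T (mod 2), r = 000110001000111:
  s[0] = (101010101010101)·(000110001000111) mod 2 = 0+0+0+0+1+0+0+0+1+0+0+0+1+0+1 mod 2 = 0
  s[1] = (011001100110011)·(000110001000111) mod 2 = 0+0+0+0+0+0+0+0+0+0+0+0+0+1+1 mod 2 = 0
  s[2] = (000111100001111)·(000110001000111) mod 2 = 0+0+0+1+1+0+0+0+0+0+0+0+1+1+1 mod 2 = 1
  s[3] = (000000011111111)·(000110001000111) mod 2 = 0+0+0+0+0+0+0+0+1+0+0+0+1+1+1 mod 2 = 0
Syndrome = 0010
Column 4 of H equals this syndrome → error at bit 4 (1-indexed).
Flip bit 4: 000110001000111 → 000010001000111
Extract data bits at positions {3,5,6,7,9,10,11,12,13,14,15}: 01001000111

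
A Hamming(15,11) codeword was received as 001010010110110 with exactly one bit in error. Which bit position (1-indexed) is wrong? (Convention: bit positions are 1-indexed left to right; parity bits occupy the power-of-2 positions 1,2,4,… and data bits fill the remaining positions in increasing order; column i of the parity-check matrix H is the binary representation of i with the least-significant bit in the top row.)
Syndrome s = H · r^T (mod 2), r = 001010010110110:
  s[0] = (101010101010101)·(001010010110110) mod 2 = 0+0+1+0+1+0+0+0+0+0+1+0+1+0+0 mod 2 = 0
  s[1] = (011001100110011)·(001010010110110) mod 2 = 0+0+1+0+0+0+0+0+0+1+1+0+0+1+0 mod 2 = 0
  s[2] = (000111100001111)·(001010010110110) mod 2 = 0+0+0+0+1+0+0+0+0+0+0+0+1+1+0 mod 2 = 1
  s[3] = (000000011111111)·(001010010110110) mod 2 = 0+0+0+0+0+0+0+1+0+1+1+0+1+1+0 mod 2 = 1
Syndrome = 0011
Column i of H is the binary representation of i, so the syndrome is the binary index of the flipped bit.
Read s = 0011 with s[0] as LSB: 0·2^0 + 0·2^1 + 1·2^2 + 1·2^3 = 12.
Error is at bit position 12.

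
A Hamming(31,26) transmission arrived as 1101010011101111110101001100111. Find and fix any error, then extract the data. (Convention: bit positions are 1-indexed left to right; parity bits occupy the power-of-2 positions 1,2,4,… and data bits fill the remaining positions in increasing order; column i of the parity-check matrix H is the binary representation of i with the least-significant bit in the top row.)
Syndrome s = H · r^T (mod 2), r = 1101010011101111110101001100111:
  s[0] = (1010101010101010101010101010101)·(1101010011101111110101001100111) mod 2 = 1+0+0+0+0+0+0+0+1+0+1+0+1+0+1+0+1+0+0+0+0+0+0+0+1+0+0+0+1+0+1 mod 2 = 1
  s[1] = (0110011001100110011001100110011)·(1101010011101111110101001100111) mod 2 = 0+1+0+0+0+1+0+0+0+1+1+0+0+1+1+0+0+1+0+0+0+1+0+0+0+1+0+0+0+1+1 mod 2 = 1
  s[2] = (0001111000011110000111100001111)·(1101010011101111110101001100111) mod 2 = 0+0+0+1+0+1+0+0+0+0+0+0+1+1+1+0+0+0+0+1+0+1+0+0+0+0+0+0+1+1+1 mod 2 = 0
  s[3] = (0000000111111110000000011111111)·(1101010011101111110101001100111) mod 2 = 0+0+0+0+0+0+0+0+1+1+1+0+1+1+1+0+0+0+0+0+0+0+0+0+1+1+0+0+1+1+1 mod 2 = 1
  s[4] = (0000000000000001111111111111111)·(1101010011101111110101001100111) mod 2 = 0+0+0+0+0+0+0+0+0+0+0+0+0+0+0+1+1+1+0+1+0+1+0+0+1+1+0+0+1+1+1 mod 2 = 0
Syndrome = 11010
Column 11 of H equals this syndrome → error at bit 11 (1-indexed).
Flip bit 11: 1101010011101111110101001100111 → 1101010011001111110101001100111
Extract data bits at positions {3,5,6,7,9,10,11,12,13,14,15,17,18,19,20,21,22,23,24,25,26,27,28,29,30,31}: 00101100111110101001100111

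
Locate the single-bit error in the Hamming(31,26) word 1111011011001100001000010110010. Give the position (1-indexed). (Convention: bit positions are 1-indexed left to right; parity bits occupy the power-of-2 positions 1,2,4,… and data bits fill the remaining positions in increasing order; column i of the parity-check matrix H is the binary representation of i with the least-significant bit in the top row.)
Syndrome s = H · r^T (mod 2), r = 1111011011001100001000010110010:
  s[0] = (1010101010101010101010101010101)·(1111011011001100001000010110010) mod 2 = 1+0+1+0+0+0+1+0+1+0+0+0+1+0+0+0+0+0+1+0+0+0+0+0+0+0+1+0+0+0+0 mod 2 = 1
  s[1] = (0110011001100110011001100110011)·(1111011011001100001000010110010) mod 2 = 0+1+1+0+0+1+1+0+0+1+0+0+0+1+0+0+0+0+1+0+0+0+0+0+0+1+1+0+0+1+0 mod 2 = 0
  s[2] = (0001111000011110000111100001111)·(1111011011001100001000010110010) mod 2 = 0+0+0+1+0+1+1+0+0+0+0+0+1+1+0+0+0+0+0+0+0+0+0+0+0+0+0+0+0+1+0 mod 2 = 0
  s[3] = (0000000111111110000000011111111)·(1111011011001100001000010110010) mod 2 = 0+0+0+0+0+0+0+0+1+1+0+0+1+1+0+0+0+0+0+0+0+0+0+1+0+1+1+0+0+1+0 mod 2 = 0
  s[4] = (0000000000000001111111111111111)·(1111011011001100001000010110010) mod 2 = 0+0+0+0+0+0+0+0+0+0+0+0+0+0+0+0+0+0+1+0+0+0+0+1+0+1+1+0+0+1+0 mod 2 = 1
Syndrome = 10001
Column i of H is the binary representation of i, so the syndrome is the binary index of the flipped bit.
Read s = 10001 with s[0] as LSB: 1·2^0 + 0·2^1 + 0·2^2 + 0·2^3 + 1·2^4 = 17.
Error is at bit position 17.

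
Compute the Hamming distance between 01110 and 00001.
XOR = 01111, count of 1s = 4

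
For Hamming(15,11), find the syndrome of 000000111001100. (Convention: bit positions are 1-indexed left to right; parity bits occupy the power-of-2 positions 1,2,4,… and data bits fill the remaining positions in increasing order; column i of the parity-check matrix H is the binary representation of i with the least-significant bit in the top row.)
Syndrome s = H · r^T (mod 2), r = 000000111001100:
  s[0] = (101010101010101)·(000000111001100) mod 2 = 0+0+0+0+0+0+1+0+1+0+0+0+1+0+0 mod 2 = 1
  s[1] = (011001100110011)·(000000111001100) mod 2 = 0+0+0+0+0+0+1+0+0+0+0+0+0+0+0 mod 2 = 1
  s[2] = (000111100001111)·(000000111001100) mod 2 = 0+0+0+0+0+0+1+0+0+0+0+1+1+0+0 mod 2 = 1
  s[3] = (000000011111111)·(000000111001100) mod 2 = 0+0+0+0+0+0+0+1+1+0+0+1+1+0+0 mod 2 = 0
Syndrome = 1110
Non-zero syndrome: error at position 7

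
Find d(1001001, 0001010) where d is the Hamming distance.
XOR = 1000011, count of 1s = 3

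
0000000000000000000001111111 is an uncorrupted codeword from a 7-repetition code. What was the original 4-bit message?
Split into 7-bit blocks: 0000000 0000000 0000000 1111111
Data = 0001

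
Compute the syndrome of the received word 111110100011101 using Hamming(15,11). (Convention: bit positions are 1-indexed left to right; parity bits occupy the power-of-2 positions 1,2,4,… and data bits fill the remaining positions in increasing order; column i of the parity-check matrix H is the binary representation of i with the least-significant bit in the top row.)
Syndrome s = H · r^T (mod 2), r = 111110100011101:
  s[0] = (101010101010101)·(111110100011101) mod 2 = 1+0+1+0+1+0+1+0+0+0+1+0+1+0+1 mod 2 = 1
  s[1] = (011001100110011)·(111110100011101) mod 2 = 0+1+1+0+0+0+1+0+0+0+1+0+0+0+1 mod 2 = 1
  s[2] = (000111100001111)·(111110100011101) mod 2 = 0+0+0+1+1+0+1+0+0+0+0+1+1+0+1 mod 2 = 0
  s[3] = (000000011111111)·(111110100011101) mod 2 = 0+0+0+0+0+0+0+0+0+0+1+1+1+0+1 mod 2 = 0
Syndrome = 1100
Non-zero syndrome: error at position 3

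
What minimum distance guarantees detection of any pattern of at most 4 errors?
Detecting e errors requires d_min ≥ e + 1 = 4 + 1 = 5.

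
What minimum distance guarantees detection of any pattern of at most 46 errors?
Detecting e errors requires d_min ≥ e + 1 = 46 + 1 = 47.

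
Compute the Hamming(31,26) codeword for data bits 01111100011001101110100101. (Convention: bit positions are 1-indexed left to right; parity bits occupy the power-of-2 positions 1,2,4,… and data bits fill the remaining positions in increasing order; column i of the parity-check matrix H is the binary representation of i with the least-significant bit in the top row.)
Codeword c = d · G (mod 2), d = 01111100011001101110100101:
  c[0] = d·G[:,0] = (01111100011001101110100101)·(11011010101101010101010101) mod 2 = 0+1+0+1+1+0+0+0+0+0+1+0+0+1+0+0+0+1+0+0+0+0+0+1+0+1 mod 2 = 0
  c[1] = d·G[:,1] = (01111100011001101110100101)·(10110110011011001100110011) mod 2 = 0+0+1+1+0+1+0+0+0+1+1+0+0+1+0+0+1+1+0+0+1+0+0+0+0+1 mod 2 = 0
  c[2] = d·G[:,2] = (01111100011001101110100101)·(10000000000000000000000000) mod 2 = 0+0+0+0+0+0+0+0+0+0+0+0+0+0+0+0+0+0+0+0+0+0+0+0+0+0 mod 2 = 0
  c[3] = d·G[:,3] = (01111100011001101110100101)·(01110001111000111100001111) mod 2 = 0+1+1+1+0+0+0+0+0+1+1+0+0+0+1+0+1+1+0+0+0+0+0+1+0+1 mod 2 = 0
  c[4] = d·G[:,4] = (01111100011001101110100101)·(01000000000000000000000000) mod 2 = 0+1+0+0+0+0+0+0+0+0+0+0+0+0+0+0+0+0+0+0+0+0+0+0+0+0 mod 2 = 1
  c[5] = d·G[:,5] = (01111100011001101110100101)·(00100000000000000000000000) mod 2 = 0+0+1+0+0+0+0+0+0+0+0+0+0+0+0+0+0+0+0+0+0+0+0+0+0+0 mod 2 = 1
  c[6] = d·G[:,6] = (01111100011001101110100101)·(00010000000000000000000000) mod 2 = 0+0+0+1+0+0+0+0+0+0+0+0+0+0+0+0+0+0+0+0+0+0+0+0+0+0 mod 2 = 1
  c[7] = d·G[:,7] = (01111100011001101110100101)·(00001111111000000011111111) mod 2 = 0+0+0+0+1+1+0+0+0+1+1+0+0+0+0+0+0+0+1+0+1+0+0+1+0+1 mod 2 = 0
  c[8] = d·G[:,8] = (01111100011001101110100101)·(00001000000000000000000000) mod 2 = 0+0+0+0+1+0+0+0+0+0+0+0+0+0+0+0+0+0+0+0+0+0+0+0+0+0 mod 2 = 1
  c[9] = d·G[:,9] = (01111100011001101110100101)·(00000100000000000000000000) mod 2 = 0+0+0+0+0+1+0+0+0+0+0+0+0+0+0+0+0+0+0+0+0+0+0+0+0+0 mod 2 = 1
  c[10] = d·G[:,10] = (01111100011001101110100101)·(00000010000000000000000000) mod 2 = 0+0+0+0+0+0+0+0+0+0+0+0+0+0+0+0+0+0+0+0+0+0+0+0+0+0 mod 2 = 0
  c[11] = d·G[:,11] = (01111100011001101110100101)·(00000001000000000000000000) mod 2 = 0+0+0+0+0+0+0+0+0+0+0+0+0+0+0+0+0+0+0+0+0+0+0+0+0+0 mod 2 = 0
  c[12] = d·G[:,12] = (01111100011001101110100101)·(00000000100000000000000000) mod 2 = 0+0+0+0+0+0+0+0+0+0+0+0+0+0+0+0+0+0+0+0+0+0+0+0+0+0 mod 2 = 0
  c[13] = d·G[:,13] = (01111100011001101110100101)·(00000000010000000000000000) mod 2 = 0+0+0+0+0+0+0+0+0+1+0+0+0+0+0+0+0+0+0+0+0+0+0+0+0+0 mod 2 = 1
  c[14] = d·G[:,14] = (01111100011001101110100101)·(00000000001000000000000000) mod 2 = 0+0+0+0+0+0+0+0+0+0+1+0+0+0+0+0+0+0+0+0+0+0+0+0+0+0 mod 2 = 1
  c[15] = d·G[:,15] = (01111100011001101110100101)·(00000000000111111111111111) mod 2 = 0+0+0+0+0+0+0+0+0+0+0+0+0+1+1+0+1+1+1+0+1+0+0+1+0+1 mod 2 = 0
  c[16] = d·G[:,16] = (01111100011001101110100101)·(00000000000100000000000000) mod 2 = 0+0+0+0+0+0+0+0+0+0+0+0+0+0+0+0+0+0+0+0+0+0+0+0+0+0 mod 2 = 0
  c[17] = d·G[:,17] = (01111100011001101110100101)·(00000000000010000000000000) mod 2 = 0+0+0+0+0+0+0+0+0+0+0+0+0+0+0+0+0+0+0+0+0+0+0+0+0+0 mod 2 = 0
  c[18] = d·G[:,18] = (01111100011001101110100101)·(00000000000001000000000000) mod 2 = 0+0+0+0+0+0+0+0+0+0+0+0+0+1+0+0+0+0+0+0+0+0+0+0+0+0 mod 2 = 1
  c[19] = d·G[:,19] = (01111100011001101110100101)·(00000000000000100000000000) mod 2 = 0+0+0+0+0+0+0+0+0+0+0+0+0+0+1+0+0+0+0+0+0+0+0+0+0+0 mod 2 = 1
  c[20] = d·G[:,20] = (01111100011001101110100101)·(00000000000000010000000000) mod 2 = 0+0+0+0+0+0+0+0+0+0+0+0+0+0+0+0+0+0+0+0+0+0+0+0+0+0 mod 2 = 0
  c[21] = d·G[:,21] = (01111100011001101110100101)·(00000000000000001000000000) mod 2 = 0+0+0+0+0+0+0+0+0+0+0+0+0+0+0+0+1+0+0+0+0+0+0+0+0+0 mod 2 = 1
  c[22] = d·G[:,22] = (01111100011001101110100101)·(00000000000000000100000000) mod 2 = 0+0+0+0+0+0+0+0+0+0+0+0+0+0+0+0+0+1+0+0+0+0+0+0+0+0 mod 2 = 1
  c[23] = d·G[:,23] = (01111100011001101110100101)·(00000000000000000010000000) mod 2 = 0+0+0+0+0+0+0+0+0+0+0+0+0+0+0+0+0+0+1+0+0+0+0+0+0+0 mod 2 = 1
  c[24] = d·G[:,24] = (01111100011001101110100101)·(00000000000000000001000000) mod 2 = 0+0+0+0+0+0+0+0+0+0+0+0+0+0+0+0+0+0+0+0+0+0+0+0+0+0 mod 2 = 0
  c[25] = d·G[:,25] = (01111100011001101110100101)·(00000000000000000000100000) mod 2 = 0+0+0+0+0+0+0+0+0+0+0+0+0+0+0+0+0+0+0+0+1+0+0+0+0+0 mod 2 = 1
  c[26] = d·G[:,26] = (01111100011001101110100101)·(00000000000000000000010000) mod 2 = 0+0+0+0+0+0+0+0+0+0+0+0+0+0+0+0+0+0+0+0+0+0+0+0+0+0 mod 2 = 0
  c[27] = d·G[:,27] = (01111100011001101110100101)·(00000000000000000000001000) mod 2 = 0+0+0+0+0+0+0+0+0+0+0+0+0+0+0+0+0+0+0+0+0+0+0+0+0+0 mod 2 = 0
  c[28] = d·G[:,28] = (01111100011001101110100101)·(00000000000000000000000100) mod 2 = 0+0+0+0+0+0+0+0+0+0+0+0+0+0+0+0+0+0+0+0+0+0+0+1+0+0 mod 2 = 1
  c[29] = d·G[:,29] = (01111100011001101110100101)·(00000000000000000000000010) mod 2 = 0+0+0+0+0+0+0+0+0+0+0+0+0+0+0+0+0+0+0+0+0+0+0+0+0+0 mod 2 = 0
  c[30] = d·G[:,30] = (01111100011001101110100101)·(00000000000000000000000001) mod 2 = 0+0+0+0+0+0+0+0+0+0+0+0+0+0+0+0+0+0+0+0+0+0+0+0+0+1 mod 2 = 1
Codeword = 0000111011000110001101110100101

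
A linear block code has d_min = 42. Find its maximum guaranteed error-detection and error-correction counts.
(a) Detection requires d_min ≥ e+1, so e ≤ d_min − 1 = 41.
(b) Correction requires d_min ≥ 2t+1, so t ≤ ⌊(d_min − 1)/2⌋ = ⌊41/2⌋ = 20.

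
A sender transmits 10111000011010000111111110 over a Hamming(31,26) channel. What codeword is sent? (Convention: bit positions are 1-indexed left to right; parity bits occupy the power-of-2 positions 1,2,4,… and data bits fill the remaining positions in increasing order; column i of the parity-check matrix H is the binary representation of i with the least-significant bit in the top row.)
Codeword c = d · G (mod 2), d = 10111000011010000111111110:
  c[0] = d·G[:,0] = (10111000011010000111111110)·(11011010101101010101010101) mod 2 = 1+0+0+1+1+0+0+0+0+0+1+0+0+0+0+0+0+1+0+1+0+1+0+1+0+0 mod 2 = 0
  c[1] = d·G[:,1] = (10111000011010000111111110)·(10110110011011001100110011) mod 2 = 1+0+1+1+0+0+0+0+0+1+1+0+1+0+0+0+0+1+0+0+1+1+0+0+1+0 mod 2 = 0
  c[2] = d·G[:,2] = (10111000011010000111111110)·(10000000000000000000000000) mod 2 = 1+0+0+0+0+0+0+0+0+0+0+0+0+0+0+0+0+0+0+0+0+0+0+0+0+0 mod 2 = 1
  c[3] = d·G[:,3] = (10111000011010000111111110)·(01110001111000111100001111) mod 2 = 0+0+1+1+0+0+0+0+0+1+1+0+0+0+0+0+0+1+0+0+0+0+1+1+1+0 mod 2 = 0
  c[4] = d·G[:,4] = (10111000011010000111111110)·(01000000000000000000000000) mod 2 = 0+0+0+0+0+0+0+0+0+0+0+0+0+0+0+0+0+0+0+0+0+0+0+0+0+0 mod 2 = 0
  c[5] = d·G[:,5] = (10111000011010000111111110)·(00100000000000000000000000) mod 2 = 0+0+1+0+0+0+0+0+0+0+0+0+0+0+0+0+0+0+0+0+0+0+0+0+0+0 mod 2 = 1
  c[6] = d·G[:,6] = (10111000011010000111111110)·(00010000000000000000000000) mod 2 = 0+0+0+1+0+0+0+0+0+0+0+0+0+0+0+0+0+0+0+0+0+0+0+0+0+0 mod 2 = 1
  c[7] = d·G[:,7] = (10111000011010000111111110)·(00001111111000000011111111) mod 2 = 0+0+0+0+1+0+0+0+0+1+1+0+0+0+0+0+0+0+1+1+1+1+1+1+1+0 mod 2 = 0
  c[8] = d·G[:,8] = (10111000011010000111111110)·(00001000000000000000000000) mod 2 = 0+0+0+0+1+0+0+0+0+0+0+0+0+0+0+0+0+0+0+0+0+0+0+0+0+0 mod 2 = 1
  c[9] = d·G[:,9] = (10111000011010000111111110)·(00000100000000000000000000) mod 2 = 0+0+0+0+0+0+0+0+0+0+0+0+0+0+0+0+0+0+0+0+0+0+0+0+0+0 mod 2 = 0
  c[10] = d·G[:,10] = (10111000011010000111111110)·(00000010000000000000000000) mod 2 = 0+0+0+0+0+0+0+0+0+0+0+0+0+0+0+0+0+0+0+0+0+0+0+0+0+0 mod 2 = 0
  c[11] = d·G[:,11] = (10111000011010000111111110)·(00000001000000000000000000) mod 2 = 0+0+0+0+0+0+0+0+0+0+0+0+0+0+0+0+0+0+0+0+0+0+0+0+0+0 mod 2 = 0
  c[12] = d·G[:,12] = (10111000011010000111111110)·(00000000100000000000000000) mod 2 = 0+0+0+0+0+0+0+0+0+0+0+0+0+0+0+0+0+0+0+0+0+0+0+0+0+0 mod 2 = 0
  c[13] = d·G[:,13] = (10111000011010000111111110)·(00000000010000000000000000) mod 2 = 0+0+0+0+0+0+0+0+0+1+0+0+0+0+0+0+0+0+0+0+0+0+0+0+0+0 mod 2 = 1
  c[14] = d·G[:,14] = (10111000011010000111111110)·(00000000001000000000000000) mod 2 = 0+0+0+0+0+0+0+0+0+0+1+0+0+0+0+0+0+0+0+0+0+0+0+0+0+0 mod 2 = 1
  c[15] = d·G[:,15] = (10111000011010000111111110)·(00000000000111111111111111) mod 2 = 0+0+0+0+0+0+0+0+0+0+0+0+1+0+0+0+0+1+1+1+1+1+1+1+1+0 mod 2 = 1
  c[16] = d·G[:,16] = (10111000011010000111111110)·(00000000000100000000000000) mod 2 = 0+0+0+0+0+0+0+0+0+0+0+0+0+0+0+0+0+0+0+0+0+0+0+0+0+0 mod 2 = 0
  c[17] = d·G[:,17] = (10111000011010000111111110)·(00000000000010000000000000) mod 2 = 0+0+0+0+0+0+0+0+0+0+0+0+1+0+0+0+0+0+0+0+0+0+0+0+0+0 mod 2 = 1
  c[18] = d·G[:,18] = (10111000011010000111111110)·(00000000000001000000000000) mod 2 = 0+0+0+0+0+0+0+0+0+0+0+0+0+0+0+0+0+0+0+0+0+0+0+0+0+0 mod 2 = 0
  c[19] = d·G[:,19] = (10111000011010000111111110)·(00000000000000100000000000) mod 2 = 0+0+0+0+0+0+0+0+0+0+0+0+0+0+0+0+0+0+0+0+0+0+0+0+0+0 mod 2 = 0
  c[20] = d·G[:,20] = (10111000011010000111111110)·(00000000000000010000000000) mod 2 = 0+0+0+0+0+0+0+0+0+0+0+0+0+0+0+0+0+0+0+0+0+0+0+0+0+0 mod 2 = 0
  c[21] = d·G[:,21] = (10111000011010000111111110)·(00000000000000001000000000) mod 2 = 0+0+0+0+0+0+0+0+0+0+0+0+0+0+0+0+0+0+0+0+0+0+0+0+0+0 mod 2 = 0
  c[22] = d·G[:,22] = (10111000011010000111111110)·(00000000000000000100000000) mod 2 = 0+0+0+0+0+0+0+0+0+0+0+0+0+0+0+0+0+1+0+0+0+0+0+0+0+0 mod 2 = 1
  c[23] = d·G[:,23] = (10111000011010000111111110)·(00000000000000000010000000) mod 2 = 0+0+0+0+0+0+0+0+0+0+0+0+0+0+0+0+0+0+1+0+0+0+0+0+0+0 mod 2 = 1
  c[24] = d·G[:,24] = (10111000011010000111111110)·(00000000000000000001000000) mod 2 = 0+0+0+0+0+0+0+0+0+0+0+0+0+0+0+0+0+0+0+1+0+0+0+0+0+0 mod 2 = 1
  c[25] = d·G[:,25] = (10111000011010000111111110)·(00000000000000000000100000) mod 2 = 0+0+0+0+0+0+0+0+0+0+0+0+0+0+0+0+0+0+0+0+1+0+0+0+0+0 mod 2 = 1
  c[26] = d·G[:,26] = (10111000011010000111111110)·(00000000000000000000010000) mod 2 = 0+0+0+0+0+0+0+0+0+0+0+0+0+0+0+0+0+0+0+0+0+1+0+0+0+0 mod 2 = 1
  c[27] = d·G[:,27] = (10111000011010000111111110)·(00000000000000000000001000) mod 2 = 0+0+0+0+0+0+0+0+0+0+0+0+0+0+0+0+0+0+0+0+0+0+1+0+0+0 mod 2 = 1
  c[28] = d·G[:,28] = (10111000011010000111111110)·(00000000000000000000000100) mod 2 = 0+0+0+0+0+0+0+0+0+0+0+0+0+0+0+0+0+0+0+0+0+0+0+1+0+0 mod 2 = 1
  c[29] = d·G[:,29] = (10111000011010000111111110)·(00000000000000000000000010) mod 2 = 0+0+0+0+0+0+0+0+0+0+0+0+0+0+0+0+0+0+0+0+0+0+0+0+1+0 mod 2 = 1
  c[30] = d·G[:,30] = (10111000011010000111111110)·(00000000000000000000000001) mod 2 = 0+0+0+0+0+0+0+0+0+0+0+0+0+0+0+0+0+0+0+0+0+0+0+0+0+0 mod 2 = 0
Codeword = 0010011010000111010000111111110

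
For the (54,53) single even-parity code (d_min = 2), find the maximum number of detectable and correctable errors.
Detection only: up to d_min − 1 = 1 errors.
Correction: up to ⌊(d_min − 1)/2⌋ = ⌊1/2⌋ = 0 errors.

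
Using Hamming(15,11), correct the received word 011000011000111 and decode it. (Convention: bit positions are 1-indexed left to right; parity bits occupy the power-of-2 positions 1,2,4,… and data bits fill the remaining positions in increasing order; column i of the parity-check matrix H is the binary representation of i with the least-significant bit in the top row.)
Syndrome s = H · r^T (mod 2), r = 011000011000111:
  s[0] = (101010101010101)·(011000011000111) mod 2 = 0+0+1+0+0+0+0+0+1+0+0+0+1+0+1 mod 2 = 0
  s[1] = (011001100110011)·(011000011000111) mod 2 = 0+1+1+0+0+0+0+0+0+0+0+0+0+1+1 mod 2 = 0
  s[2] = (000111100001111)·(011000011000111) mod 2 = 0+0+0+0+0+0+0+0+0+0+0+0+1+1+1 mod 2 = 1
  s[3] = (000000011111111)·(011000011000111) mod 2 = 0+0+0+0+0+0+0+1+1+0+0+0+1+1+1 mod 2 = 1
Syndrome = 0011
Column 12 of H equals this syndrome → error at bit 12 (1-indexed).
Flip bit 12: 011000011000111 → 011000011001111
Extract data bits at positions {3,5,6,7,9,10,11,12,13,14,15}: 10001001111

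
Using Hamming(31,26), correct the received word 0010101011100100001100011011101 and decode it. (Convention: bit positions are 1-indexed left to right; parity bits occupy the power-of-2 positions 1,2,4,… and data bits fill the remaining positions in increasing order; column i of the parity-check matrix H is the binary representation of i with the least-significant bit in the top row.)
Syndrome s = H · r^T (mod 2), r = 0010101011100100001100011011101:
  s[0] = (1010101010101010101010101010101)·(0010101011100100001100011011101) mod 2 = 0+0+1+0+1+0+1+0+1+0+1+0+0+0+0+0+0+0+1+0+0+0+0+0+1+0+1+0+1+0+1 mod 2 = 0
  s[1] = (0110011001100110011001100110011)·(0010101011100100001100011011101) mod 2 = 0+0+1+0+0+0+1+0+0+1+1+0+0+1+0+0+0+0+1+0+0+0+0+0+0+0+1+0+0+0+1 mod 2 = 0
  s[2] = (0001111000011110000111100001111)·(0010101011100100001100011011101) mod 2 = 0+0+0+0+1+0+1+0+0+0+0+0+0+1+0+0+0+0+0+1+0+0+0+0+0+0+0+1+1+0+1 mod 2 = 1
  s[3] = (0000000111111110000000011111111)·(0010101011100100001100011011101) mod 2 = 0+0+0+0+0+0+0+0+1+1+1+0+0+1+0+0+0+0+0+0+0+0+0+1+1+0+1+1+1+0+1 mod 2 = 0
  s[4] = (0000000000000001111111111111111)·(0010101011100100001100011011101) mod 2 = 0+0+0+0+0+0+0+0+0+0+0+0+0+0+0+0+0+0+1+1+0+0+0+1+1+0+1+1+1+0+1 mod 2 = 0
Syndrome = 00100
Column 4 of H equals this syndrome → error at bit 4 (1-indexed).
Flip bit 4: 0010101011100100001100011011101 → 0011101011100100001100011011101
Extract data bits at positions {3,5,6,7,9,10,11,12,13,14,15,17,18,19,20,21,22,23,24,25,26,27,28,29,30,31}: 11011110010001100011011101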